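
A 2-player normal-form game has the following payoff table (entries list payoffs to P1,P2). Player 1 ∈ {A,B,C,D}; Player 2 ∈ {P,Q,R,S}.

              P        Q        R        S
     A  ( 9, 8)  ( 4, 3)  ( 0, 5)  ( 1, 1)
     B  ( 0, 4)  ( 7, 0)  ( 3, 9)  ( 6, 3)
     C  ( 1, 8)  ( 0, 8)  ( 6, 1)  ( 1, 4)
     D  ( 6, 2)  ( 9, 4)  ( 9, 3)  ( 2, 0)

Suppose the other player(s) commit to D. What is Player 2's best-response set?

u_2(P vs D) = 2
u_2(Q vs D) = 4
u_2(R vs D) = 3
u_2(S vs D) = 0
max payoff 4 at {Q}

BR_2 = {Q}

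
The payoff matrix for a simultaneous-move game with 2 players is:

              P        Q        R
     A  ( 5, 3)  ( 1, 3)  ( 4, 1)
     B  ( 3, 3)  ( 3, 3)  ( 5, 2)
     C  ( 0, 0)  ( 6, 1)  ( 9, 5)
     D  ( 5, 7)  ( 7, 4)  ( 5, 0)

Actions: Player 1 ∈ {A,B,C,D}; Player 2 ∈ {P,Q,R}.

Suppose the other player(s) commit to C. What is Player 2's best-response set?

u_2(P vs C) = 0
u_2(Q vs C) = 1
u_2(R vs C) = 5
max payoff 5 at {R}

BR_2 = {R}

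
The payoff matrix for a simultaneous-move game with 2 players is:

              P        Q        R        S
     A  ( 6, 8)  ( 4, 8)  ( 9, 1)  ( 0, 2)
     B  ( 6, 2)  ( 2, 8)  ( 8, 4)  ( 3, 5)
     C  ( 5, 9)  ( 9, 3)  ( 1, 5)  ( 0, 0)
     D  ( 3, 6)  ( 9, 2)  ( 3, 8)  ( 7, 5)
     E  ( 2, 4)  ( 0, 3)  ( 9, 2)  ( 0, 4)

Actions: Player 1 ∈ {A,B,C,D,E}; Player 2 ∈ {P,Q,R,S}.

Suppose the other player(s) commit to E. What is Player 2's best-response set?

argmax u_2 = {P,S}

u_2(P vs E) = 4
u_2(Q vs E) = 3
u_2(R vs E) = 2
u_2(S vs E) = 4
max payoff 4 at {P,S}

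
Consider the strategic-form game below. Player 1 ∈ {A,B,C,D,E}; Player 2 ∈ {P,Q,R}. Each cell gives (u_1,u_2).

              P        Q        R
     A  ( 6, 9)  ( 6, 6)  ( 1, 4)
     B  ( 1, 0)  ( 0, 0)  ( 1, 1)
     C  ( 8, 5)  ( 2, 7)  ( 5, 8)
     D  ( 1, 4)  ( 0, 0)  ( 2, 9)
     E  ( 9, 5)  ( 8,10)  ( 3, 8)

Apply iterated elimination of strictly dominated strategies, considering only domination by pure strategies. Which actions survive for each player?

P1 drop A (E beats it: P:9>6 Q:8>6 R:3>1)
P1 drop B (C beats it: P:8>1 Q:2>0 R:5>1)
P1 drop D (C beats it: P:8>1 Q:2>0 R:5>2)
P2 drop P (Q beats it: C:7>5 E:10>5)
P1→{C,E} P2→{Q,R}

Survivors P1:{C,E} P2:{Q,R}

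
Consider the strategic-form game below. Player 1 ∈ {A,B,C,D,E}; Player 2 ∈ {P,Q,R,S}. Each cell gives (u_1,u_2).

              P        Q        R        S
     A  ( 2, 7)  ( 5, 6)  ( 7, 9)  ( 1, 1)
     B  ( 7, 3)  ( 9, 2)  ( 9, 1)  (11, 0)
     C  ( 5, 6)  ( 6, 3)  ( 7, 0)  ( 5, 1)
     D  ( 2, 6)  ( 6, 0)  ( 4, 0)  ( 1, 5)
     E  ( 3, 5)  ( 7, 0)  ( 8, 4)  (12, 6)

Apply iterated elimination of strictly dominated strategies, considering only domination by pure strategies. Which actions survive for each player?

Survivors P1:{B,E} P2:{P,S}

P1 drop A (B beats it: P:7>2 Q:9>5 R:9>7 S:11>1)
P1 drop C (B beats it: P:7>5 Q:9>6 R:9>7 S:11>5)
P1 drop D (B beats it: P:7>2 Q:9>6 R:9>4 S:11>1)
P2 drop Q (P beats it: B:3>2 E:5>0)
P2 drop R (P beats it: B:3>1 E:5>4)
P1→{B,E} P2→{P,S}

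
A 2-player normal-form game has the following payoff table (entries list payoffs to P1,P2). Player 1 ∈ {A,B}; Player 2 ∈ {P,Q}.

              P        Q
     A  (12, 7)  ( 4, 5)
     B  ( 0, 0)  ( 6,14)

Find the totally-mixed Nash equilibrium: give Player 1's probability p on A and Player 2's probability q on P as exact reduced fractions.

P1 indiff ⇒ q·12+(1-q)·4 = q·0+(1-q)·6 ⇒ q(12) = (1-q)(2) ⇒ q = 1/7
P2 indiff ⇒ p·7+(1-p)·0 = p·5+(1-p)·14 ⇒ p(2) = (1-p)(14) ⇒ p = 7/8

P1 mixes 7/8 on A; P2 mixes 1/7 on P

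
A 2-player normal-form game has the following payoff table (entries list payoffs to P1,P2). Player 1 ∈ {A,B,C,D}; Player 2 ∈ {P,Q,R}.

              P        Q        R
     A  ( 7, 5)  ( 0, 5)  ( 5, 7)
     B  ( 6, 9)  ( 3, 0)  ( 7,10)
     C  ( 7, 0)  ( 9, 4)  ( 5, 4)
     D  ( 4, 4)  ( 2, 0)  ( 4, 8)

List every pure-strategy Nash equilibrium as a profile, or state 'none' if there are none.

Nash profiles: (B,R), (C,Q)

(A,P): not NE [P2→R gives 7>5]
(A,Q): not NE [P1→C gives 9>0; P2→R gives 7>5]
(A,R): not NE [P1→B gives 7>5]
(B,P): not NE [P1→C gives 7>6; P2→R gives 10>9]
(B,Q): not NE [P1→C gives 9>3; P2→R gives 10>0]
(B,R): NE
(C,P): not NE [P2→R gives 4>0]
(C,Q): NE
(C,R): not NE [P1→B gives 7>5]
(D,P): not NE [P1→C gives 7>4; P2→R gives 8>4]
(D,Q): not NE [P1→C gives 9>2; P2→R gives 8>0]
(D,R): not NE [P1→B gives 7>4]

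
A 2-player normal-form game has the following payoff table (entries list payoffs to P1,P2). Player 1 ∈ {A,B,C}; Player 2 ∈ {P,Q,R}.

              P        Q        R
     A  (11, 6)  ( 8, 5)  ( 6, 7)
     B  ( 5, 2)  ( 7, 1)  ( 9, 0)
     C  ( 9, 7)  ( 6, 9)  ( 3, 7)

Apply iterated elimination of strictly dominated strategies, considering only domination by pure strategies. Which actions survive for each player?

P1 drop C (A beats it: P:11>9 Q:8>6 R:6>3)
P2 drop Q (P beats it: A:6>5 B:2>1)
P1→{A,B} P2→{P,R}

Survivors P1:{A,B} P2:{P,R}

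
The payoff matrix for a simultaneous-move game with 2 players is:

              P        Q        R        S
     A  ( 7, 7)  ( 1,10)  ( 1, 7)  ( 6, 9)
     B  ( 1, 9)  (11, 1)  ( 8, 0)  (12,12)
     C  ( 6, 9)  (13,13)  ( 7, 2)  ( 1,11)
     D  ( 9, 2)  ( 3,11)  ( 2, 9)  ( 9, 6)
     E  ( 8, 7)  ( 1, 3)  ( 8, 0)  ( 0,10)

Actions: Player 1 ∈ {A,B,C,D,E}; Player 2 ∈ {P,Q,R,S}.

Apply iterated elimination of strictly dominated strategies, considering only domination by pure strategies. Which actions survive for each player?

P1 drop A (D beats it: P:9>7 Q:3>1 R:2>1 S:9>6)
P2 drop P (S beats it: B:12>9 C:11>9 D:6>2 E:10>7)
P1 drop D (B beats it: Q:11>3 R:8>2 S:12>9)
P2 drop R (Q beats it: B:1>0 C:13>2 E:3>0)
P1 drop E (B beats it: Q:11>1 S:12>0)
P1→{B,C} P2→{Q,S}

Survivors P1:{B,C} P2:{Q,S}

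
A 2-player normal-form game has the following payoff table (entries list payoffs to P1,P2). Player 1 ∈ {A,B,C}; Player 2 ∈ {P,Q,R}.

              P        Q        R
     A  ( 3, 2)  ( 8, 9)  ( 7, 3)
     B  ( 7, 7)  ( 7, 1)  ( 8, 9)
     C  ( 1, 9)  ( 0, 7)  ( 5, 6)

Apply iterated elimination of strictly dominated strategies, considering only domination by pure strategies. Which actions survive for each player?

P1 drop C (A beats it: P:3>1 Q:8>0 R:7>5)
P2 drop P (R beats it: A:3>2 B:9>7)
P1→{A,B} P2→{Q,R}

Survivors P1:{A,B} P2:{Q,R}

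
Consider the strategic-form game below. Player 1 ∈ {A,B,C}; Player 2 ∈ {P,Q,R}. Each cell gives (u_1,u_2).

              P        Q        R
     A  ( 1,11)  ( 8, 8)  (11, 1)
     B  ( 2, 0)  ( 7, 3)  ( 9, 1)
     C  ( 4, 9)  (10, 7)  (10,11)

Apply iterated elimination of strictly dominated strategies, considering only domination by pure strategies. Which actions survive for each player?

P1 drop B (C beats it: P:4>2 Q:10>7 R:10>9)
P2 drop Q (P beats it: A:11>8 C:9>7)
P1→{A,C} P2→{P,R}

Remaining: P1:{A,C} P2:{P,R}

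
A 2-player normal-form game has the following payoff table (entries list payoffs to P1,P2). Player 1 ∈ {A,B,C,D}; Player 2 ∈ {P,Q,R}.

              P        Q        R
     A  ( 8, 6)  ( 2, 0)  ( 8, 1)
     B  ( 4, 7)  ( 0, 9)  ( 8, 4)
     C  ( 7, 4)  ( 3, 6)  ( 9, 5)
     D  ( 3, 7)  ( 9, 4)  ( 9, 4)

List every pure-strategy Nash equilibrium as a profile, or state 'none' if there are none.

(A,P): NE
(A,Q): not NE [P1→D gives 9>2; P2→P gives 6>0]
(A,R): not NE [P1→D gives 9>8; P2→P gives 6>1]
(B,P): not NE [P1→A gives 8>4; P2→Q gives 9>7]
(B,Q): not NE [P1→D gives 9>0]
(B,R): not NE [P1→D gives 9>8; P2→Q gives 9>4]
(C,P): not NE [P1→A gives 8>7; P2→Q gives 6>4]
(C,Q): not NE [P1→D gives 9>3]
(C,R): not NE [P2→Q gives 6>5]
(D,P): not NE [P1→A gives 8>3]
(D,Q): not NE [P2→P gives 7>4]
(D,R): not NE [P2→P gives 7>4]

Nash profiles: (A,P)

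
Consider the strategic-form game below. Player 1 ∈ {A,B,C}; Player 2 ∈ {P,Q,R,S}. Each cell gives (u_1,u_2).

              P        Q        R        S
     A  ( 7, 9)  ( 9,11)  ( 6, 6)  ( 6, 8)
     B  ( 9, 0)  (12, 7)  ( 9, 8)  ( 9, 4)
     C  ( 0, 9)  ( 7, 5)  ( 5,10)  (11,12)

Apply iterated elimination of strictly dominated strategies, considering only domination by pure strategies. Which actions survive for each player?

P1 drop A (B beats it: P:9>7 Q:12>9 R:9>6 S:9>6)
P2 drop P (R beats it: B:8>0 C:10>9)
P2 drop Q (R beats it: B:8>7 C:10>5)
P1→{B,C} P2→{R,S}

Remaining: P1:{B,C} P2:{R,S}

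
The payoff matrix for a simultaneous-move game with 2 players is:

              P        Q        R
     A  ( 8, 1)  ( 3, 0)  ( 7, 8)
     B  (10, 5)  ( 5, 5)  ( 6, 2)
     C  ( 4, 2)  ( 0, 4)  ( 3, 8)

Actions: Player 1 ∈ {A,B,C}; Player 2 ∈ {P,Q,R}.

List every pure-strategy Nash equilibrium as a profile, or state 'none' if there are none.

PSNE = {(A,R), (B,P), (B,Q)}

(A,P): not NE [P1→B gives 10>8; P2→R gives 8>1]
(A,Q): not NE [P1→B gives 5>3; P2→R gives 8>0]
(A,R): NE
(B,P): NE
(B,Q): NE
(B,R): not NE [P1→A gives 7>6; P2→Q gives 5>2]
(C,P): not NE [P1→B gives 10>4; P2→R gives 8>2]
(C,Q): not NE [P1→B gives 5>0; P2→R gives 8>4]
(C,R): not NE [P1→A gives 7>3]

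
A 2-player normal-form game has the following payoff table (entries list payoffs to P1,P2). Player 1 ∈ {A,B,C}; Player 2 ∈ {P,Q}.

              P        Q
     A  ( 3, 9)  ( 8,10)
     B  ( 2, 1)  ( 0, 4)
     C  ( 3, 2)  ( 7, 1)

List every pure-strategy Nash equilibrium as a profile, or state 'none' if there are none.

(A,P): not NE [P2→Q gives 10>9]
(A,Q): NE
(B,P): not NE [P1→C gives 3>2; P2→Q gives 4>1]
(B,Q): not NE [P1→A gives 8>0]
(C,P): NE
(C,Q): not NE [P1→A gives 8>7; P2→P gives 2>1]

PSNE = {(A,Q), (C,P)}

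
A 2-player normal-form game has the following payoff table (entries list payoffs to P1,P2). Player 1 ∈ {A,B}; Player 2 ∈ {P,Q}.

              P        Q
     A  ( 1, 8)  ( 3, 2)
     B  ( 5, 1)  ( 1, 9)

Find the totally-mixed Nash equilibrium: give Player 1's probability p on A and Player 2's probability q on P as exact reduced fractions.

P1 indiff ⇒ q·1+(1-q)·3 = q·5+(1-q)·1 ⇒ q(-4) = (1-q)(-2) ⇒ q = 1/3
P2 indiff ⇒ p·8+(1-p)·1 = p·2+(1-p)·9 ⇒ p(6) = (1-p)(8) ⇒ p = 4/7

p=4/7, q=1/3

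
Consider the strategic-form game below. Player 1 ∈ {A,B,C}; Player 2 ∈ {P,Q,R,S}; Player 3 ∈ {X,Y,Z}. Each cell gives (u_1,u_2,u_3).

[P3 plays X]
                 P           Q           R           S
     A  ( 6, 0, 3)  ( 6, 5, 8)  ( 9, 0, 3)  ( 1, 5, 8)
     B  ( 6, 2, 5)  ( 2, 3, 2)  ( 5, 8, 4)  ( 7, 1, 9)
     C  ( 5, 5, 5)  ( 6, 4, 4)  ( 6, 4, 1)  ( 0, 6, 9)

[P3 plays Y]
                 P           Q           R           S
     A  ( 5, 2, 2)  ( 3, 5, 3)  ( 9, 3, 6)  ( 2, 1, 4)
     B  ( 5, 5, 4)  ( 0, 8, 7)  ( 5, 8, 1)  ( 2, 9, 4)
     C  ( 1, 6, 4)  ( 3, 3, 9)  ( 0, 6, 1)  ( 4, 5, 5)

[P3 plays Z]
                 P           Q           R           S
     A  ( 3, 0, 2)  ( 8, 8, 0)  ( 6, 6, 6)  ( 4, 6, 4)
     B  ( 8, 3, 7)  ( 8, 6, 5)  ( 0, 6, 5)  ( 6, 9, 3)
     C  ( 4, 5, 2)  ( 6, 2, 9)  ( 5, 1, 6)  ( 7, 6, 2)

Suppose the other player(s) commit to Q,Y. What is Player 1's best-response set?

u_1(A vs Q,Y) = 3
u_1(B vs Q,Y) = 0
u_1(C vs Q,Y) = 3
max payoff 3 at {A,C}

P1 best: {A,C}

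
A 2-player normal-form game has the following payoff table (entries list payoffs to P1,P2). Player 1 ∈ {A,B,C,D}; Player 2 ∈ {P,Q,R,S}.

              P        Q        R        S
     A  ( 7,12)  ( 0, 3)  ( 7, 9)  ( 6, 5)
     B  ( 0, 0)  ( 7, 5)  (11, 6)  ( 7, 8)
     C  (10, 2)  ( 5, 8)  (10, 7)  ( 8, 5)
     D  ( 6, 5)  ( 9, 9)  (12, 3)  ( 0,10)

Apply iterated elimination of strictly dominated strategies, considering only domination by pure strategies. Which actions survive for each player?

P1 drop A (C beats it: P:10>7 Q:5>0 R:10>7 S:8>6)
P2 drop P (Q beats it: B:5>0 C:8>2 D:9>5)
P1→{B,C,D} P2→{Q,R,S}

IESDS → P1:{B,C,D} P2:{Q,R,S}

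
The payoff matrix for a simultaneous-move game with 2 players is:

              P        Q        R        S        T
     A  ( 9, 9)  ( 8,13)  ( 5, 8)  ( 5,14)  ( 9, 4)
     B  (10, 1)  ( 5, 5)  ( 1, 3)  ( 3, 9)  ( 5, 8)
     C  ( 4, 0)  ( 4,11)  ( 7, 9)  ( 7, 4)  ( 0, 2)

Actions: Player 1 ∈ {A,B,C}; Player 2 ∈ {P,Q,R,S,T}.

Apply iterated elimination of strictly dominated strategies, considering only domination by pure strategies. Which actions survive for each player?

P2 drop P (Q beats it: A:13>9 B:5>1 C:11>0)
P1 drop B (A beats it: Q:8>5 R:5>1 S:5>3 T:9>5)
P2 drop R (Q beats it: A:13>8 C:11>9)
P2 drop T (Q beats it: A:13>4 C:11>2)
P1→{A,C} P2→{Q,S}

Survivors P1:{A,C} P2:{Q,S}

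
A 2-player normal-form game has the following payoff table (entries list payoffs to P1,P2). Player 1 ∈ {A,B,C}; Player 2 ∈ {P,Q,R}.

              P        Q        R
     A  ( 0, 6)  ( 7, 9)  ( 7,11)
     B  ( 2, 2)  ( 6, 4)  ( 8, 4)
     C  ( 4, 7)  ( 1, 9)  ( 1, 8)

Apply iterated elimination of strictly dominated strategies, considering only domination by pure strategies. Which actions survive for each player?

Remaining: P1:{A,B} P2:{Q,R}

P2 drop P (Q beats it: A:9>6 B:4>2 C:9>7)
P1 drop C (A beats it: Q:7>1 R:7>1)
P1→{A,B} P2→{Q,R}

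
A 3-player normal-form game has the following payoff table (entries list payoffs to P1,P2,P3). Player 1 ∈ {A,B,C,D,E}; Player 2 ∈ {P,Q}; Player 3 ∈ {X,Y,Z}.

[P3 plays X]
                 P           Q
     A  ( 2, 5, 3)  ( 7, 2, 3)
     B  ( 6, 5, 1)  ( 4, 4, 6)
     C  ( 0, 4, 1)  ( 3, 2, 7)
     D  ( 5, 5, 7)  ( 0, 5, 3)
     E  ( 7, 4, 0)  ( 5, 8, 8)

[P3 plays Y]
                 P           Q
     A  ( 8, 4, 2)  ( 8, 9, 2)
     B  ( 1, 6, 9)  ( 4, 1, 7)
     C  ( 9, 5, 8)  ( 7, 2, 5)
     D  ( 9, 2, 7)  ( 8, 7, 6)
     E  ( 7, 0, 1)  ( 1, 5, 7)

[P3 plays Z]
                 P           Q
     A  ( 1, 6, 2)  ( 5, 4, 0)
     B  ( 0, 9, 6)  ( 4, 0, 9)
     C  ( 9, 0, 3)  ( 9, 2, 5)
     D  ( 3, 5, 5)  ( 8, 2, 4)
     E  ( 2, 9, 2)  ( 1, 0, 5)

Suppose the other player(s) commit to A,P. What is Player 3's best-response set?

argmax u_3 = {X}

u_3(X vs A,P) = 3
u_3(Y vs A,P) = 2
u_3(Z vs A,P) = 2
max payoff 3 at {X}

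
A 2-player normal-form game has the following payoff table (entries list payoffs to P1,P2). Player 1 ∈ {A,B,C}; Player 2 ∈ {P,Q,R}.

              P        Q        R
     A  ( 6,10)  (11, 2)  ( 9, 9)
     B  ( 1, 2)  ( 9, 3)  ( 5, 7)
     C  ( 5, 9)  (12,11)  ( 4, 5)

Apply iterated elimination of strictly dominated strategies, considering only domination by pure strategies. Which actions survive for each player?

Remaining: P1:{A,C} P2:{P,Q}

P1 drop B (A beats it: P:6>1 Q:11>9 R:9>5)
P2 drop R (P beats it: A:10>9 C:9>5)
P1→{A,C} P2→{P,Q}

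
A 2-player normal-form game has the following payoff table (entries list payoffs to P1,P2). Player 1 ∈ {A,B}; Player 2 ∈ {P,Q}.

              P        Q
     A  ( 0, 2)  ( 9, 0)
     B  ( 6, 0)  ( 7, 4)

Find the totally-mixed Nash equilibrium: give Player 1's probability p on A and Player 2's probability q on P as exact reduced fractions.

p=2/3, q=1/4

P1 indiff ⇒ q·0+(1-q)·9 = q·6+(1-q)·7 ⇒ q(-6) = (1-q)(-2) ⇒ q = 1/4
P2 indiff ⇒ p·2+(1-p)·0 = p·0+(1-p)·4 ⇒ p(2) = (1-p)(4) ⇒ p = 2/3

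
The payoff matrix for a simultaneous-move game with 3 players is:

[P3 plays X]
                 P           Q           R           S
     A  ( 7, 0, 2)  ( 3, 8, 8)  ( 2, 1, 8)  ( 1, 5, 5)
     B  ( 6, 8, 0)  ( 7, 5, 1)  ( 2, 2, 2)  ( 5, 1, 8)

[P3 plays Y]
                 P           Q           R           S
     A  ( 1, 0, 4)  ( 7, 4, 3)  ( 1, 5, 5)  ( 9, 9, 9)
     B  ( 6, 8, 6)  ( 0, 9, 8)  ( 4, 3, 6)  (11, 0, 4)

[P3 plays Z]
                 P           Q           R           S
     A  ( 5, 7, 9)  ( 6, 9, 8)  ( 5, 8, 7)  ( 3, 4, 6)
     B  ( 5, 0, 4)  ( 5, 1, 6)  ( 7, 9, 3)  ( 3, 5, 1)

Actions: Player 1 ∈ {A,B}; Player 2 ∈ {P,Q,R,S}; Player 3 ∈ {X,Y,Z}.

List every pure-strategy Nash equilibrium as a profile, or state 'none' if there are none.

(A,P,X): not NE [P2→Q gives 8>0; P3→Z gives 9>2]
(A,P,Y): not NE [P1→B gives 6>1; P2→S gives 9>0; P3→Z gives 9>4]
(A,P,Z): not NE [P2→Q gives 9>7]
(A,Q,X): not NE [P1→B gives 7>3]
(A,Q,Y): not NE [P2→S gives 9>4; P3→Z gives 8>3]
(A,Q,Z): NE
(A,R,X): not NE [P2→Q gives 8>1]
(A,R,Y): not NE [P1→B gives 4>1; P2→S gives 9>5; P3→X gives 8>5]
(A,R,Z): not NE [P1→B gives 7>5; P2→Q gives 9>8; P3→X gives 8>7]
(A,S,X): not NE [P1→B gives 5>1; P2→Q gives 8>5; P3→Y gives 9>5]
(A,S,Y): not NE [P1→B gives 11>9]
(A,S,Z): not NE [P2→Q gives 9>4; P3→Y gives 9>6]
(B,P,X): not NE [P1→A gives 7>6; P3→Y gives 6>0]
(B,P,Y): not NE [P2→Q gives 9>8]
(B,P,Z): not NE [P2→R gives 9>0; P3→Y gives 6>4]
(B,Q,X): not NE [P2→P gives 8>5; P3→Y gives 8>1]
(B,Q,Y): not NE [P1→A gives 7>0]
(B,Q,Z): not NE [P1→A gives 6>5; P2→R gives 9>1; P3→Y gives 8>6]
(B,R,X): not NE [P2→P gives 8>2; P3→Y gives 6>2]
(B,R,Y): not NE [P2→Q gives 9>3]
(B,R,Z): not NE [P3→Y gives 6>3]
(B,S,X): not NE [P2→P gives 8>1]
(B,S,Y): not NE [P2→Q gives 9>0; P3→X gives 8>4]
(B,S,Z): not NE [P2→R gives 9>5; P3→X gives 8>1]

Nash profiles: (A,Q,Z)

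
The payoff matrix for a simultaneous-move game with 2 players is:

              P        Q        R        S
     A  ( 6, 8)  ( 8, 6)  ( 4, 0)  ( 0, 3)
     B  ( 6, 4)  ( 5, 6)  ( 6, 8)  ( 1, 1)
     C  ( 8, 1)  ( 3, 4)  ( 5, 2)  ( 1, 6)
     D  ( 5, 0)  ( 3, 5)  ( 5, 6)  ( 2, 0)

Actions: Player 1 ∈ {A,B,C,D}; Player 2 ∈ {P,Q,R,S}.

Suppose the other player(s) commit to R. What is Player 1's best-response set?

argmax u_1 = {B}

u_1(A vs R) = 4
u_1(B vs R) = 6
u_1(C vs R) = 5
u_1(D vs R) = 5
max payoff 6 at {B}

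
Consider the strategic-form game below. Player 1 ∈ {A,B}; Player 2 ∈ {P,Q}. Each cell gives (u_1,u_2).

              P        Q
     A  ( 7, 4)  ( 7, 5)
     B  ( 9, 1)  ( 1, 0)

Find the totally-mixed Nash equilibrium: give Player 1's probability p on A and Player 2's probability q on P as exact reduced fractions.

(p,q) = (1/2, 3/4)

P1 indiff ⇒ q·7+(1-q)·7 = q·9+(1-q)·1 ⇒ q(-2) = (1-q)(-6) ⇒ q = 3/4
P2 indiff ⇒ p·4+(1-p)·1 = p·5+(1-p)·0 ⇒ p(-1) = (1-p)(-1) ⇒ p = 1/2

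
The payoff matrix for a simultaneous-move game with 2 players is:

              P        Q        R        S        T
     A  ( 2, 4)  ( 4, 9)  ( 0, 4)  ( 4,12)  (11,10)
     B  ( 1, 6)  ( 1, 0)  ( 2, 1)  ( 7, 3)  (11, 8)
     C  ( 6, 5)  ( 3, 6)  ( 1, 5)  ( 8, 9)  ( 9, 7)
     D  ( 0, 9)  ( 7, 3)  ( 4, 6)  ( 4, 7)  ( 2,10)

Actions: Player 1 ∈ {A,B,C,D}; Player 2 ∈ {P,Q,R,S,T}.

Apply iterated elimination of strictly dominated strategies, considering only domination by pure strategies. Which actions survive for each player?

Survivors P1:{A,B,C} P2:{S,T}

P2 drop P (T beats it: A:10>4 B:8>6 C:7>5 D:10>9)
P2 drop Q (S beats it: A:12>9 B:3>0 C:9>6 D:7>3)
P2 drop R (S beats it: A:12>4 B:3>1 C:9>5 D:7>6)
P1 drop D (B beats it: S:7>4 T:11>2)
P1→{A,B,C} P2→{S,T}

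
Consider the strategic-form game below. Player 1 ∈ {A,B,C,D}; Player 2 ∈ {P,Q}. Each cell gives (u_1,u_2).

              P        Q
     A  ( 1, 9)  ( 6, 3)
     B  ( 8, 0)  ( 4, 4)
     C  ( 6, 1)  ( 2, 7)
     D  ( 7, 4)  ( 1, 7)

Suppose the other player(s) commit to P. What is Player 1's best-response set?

P1 best: {B}

u_1(A vs P) = 1
u_1(B vs P) = 8
u_1(C vs P) = 6
u_1(D vs P) = 7
max payoff 8 at {B}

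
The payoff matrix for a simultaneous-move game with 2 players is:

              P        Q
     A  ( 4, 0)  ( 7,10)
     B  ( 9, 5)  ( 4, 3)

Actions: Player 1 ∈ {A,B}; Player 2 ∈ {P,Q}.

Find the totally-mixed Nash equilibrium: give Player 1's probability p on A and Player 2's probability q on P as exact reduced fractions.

P1 mixes 1/6 on A; P2 mixes 3/8 on P

P1 indiff ⇒ q·4+(1-q)·7 = q·9+(1-q)·4 ⇒ q(-5) = (1-q)(-3) ⇒ q = 3/8
P2 indiff ⇒ p·0+(1-p)·5 = p·10+(1-p)·3 ⇒ p(-10) = (1-p)(-2) ⇒ p = 1/6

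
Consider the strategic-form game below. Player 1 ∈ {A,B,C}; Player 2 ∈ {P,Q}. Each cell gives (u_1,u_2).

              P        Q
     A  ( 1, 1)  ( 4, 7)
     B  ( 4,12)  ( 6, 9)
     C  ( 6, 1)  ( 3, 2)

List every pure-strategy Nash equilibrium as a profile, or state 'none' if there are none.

No pure NE.

(A,P): not NE [P1→C gives 6>1; P2→Q gives 7>1]
(A,Q): not NE [P1→B gives 6>4]
(B,P): not NE [P1→C gives 6>4]
(B,Q): not NE [P2→P gives 12>9]
(C,P): not NE [P2→Q gives 2>1]
(C,Q): not NE [P1→B gives 6>3]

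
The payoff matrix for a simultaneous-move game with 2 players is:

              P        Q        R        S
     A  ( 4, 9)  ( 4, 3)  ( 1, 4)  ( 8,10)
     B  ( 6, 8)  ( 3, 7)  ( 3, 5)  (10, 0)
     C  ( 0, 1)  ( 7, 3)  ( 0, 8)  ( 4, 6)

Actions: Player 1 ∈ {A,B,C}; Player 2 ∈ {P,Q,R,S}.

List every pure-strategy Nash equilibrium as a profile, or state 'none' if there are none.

(A,P): not NE [P1→B gives 6>4; P2→S gives 10>9]
(A,Q): not NE [P1→C gives 7>4; P2→S gives 10>3]
(A,R): not NE [P1→B gives 3>1; P2→S gives 10>4]
(A,S): not NE [P1→B gives 10>8]
(B,P): NE
(B,Q): not NE [P1→C gives 7>3; P2→P gives 8>7]
(B,R): not NE [P2→P gives 8>5]
(B,S): not NE [P2→P gives 8>0]
(C,P): not NE [P1→B gives 6>0; P2→R gives 8>1]
(C,Q): not NE [P2→R gives 8>3]
(C,R): not NE [P1→B gives 3>0]
(C,S): not NE [P1→B gives 10>4; P2→R gives 8>6]

Nash profiles: (B,P)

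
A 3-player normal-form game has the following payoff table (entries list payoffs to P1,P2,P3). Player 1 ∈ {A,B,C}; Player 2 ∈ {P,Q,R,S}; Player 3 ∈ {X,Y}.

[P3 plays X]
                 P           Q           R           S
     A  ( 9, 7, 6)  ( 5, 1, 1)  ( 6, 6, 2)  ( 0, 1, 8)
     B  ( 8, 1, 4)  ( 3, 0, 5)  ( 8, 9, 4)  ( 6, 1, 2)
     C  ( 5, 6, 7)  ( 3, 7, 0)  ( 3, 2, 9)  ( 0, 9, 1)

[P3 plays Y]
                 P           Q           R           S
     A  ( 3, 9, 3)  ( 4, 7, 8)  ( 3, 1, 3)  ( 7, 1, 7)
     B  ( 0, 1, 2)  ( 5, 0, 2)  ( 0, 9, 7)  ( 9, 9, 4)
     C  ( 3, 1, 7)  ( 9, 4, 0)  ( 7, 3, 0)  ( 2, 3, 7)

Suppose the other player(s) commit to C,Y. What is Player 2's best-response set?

BR_2 = {Q}

u_2(P vs C,Y) = 1
u_2(Q vs C,Y) = 4
u_2(R vs C,Y) = 3
u_2(S vs C,Y) = 3
max payoff 4 at {Q}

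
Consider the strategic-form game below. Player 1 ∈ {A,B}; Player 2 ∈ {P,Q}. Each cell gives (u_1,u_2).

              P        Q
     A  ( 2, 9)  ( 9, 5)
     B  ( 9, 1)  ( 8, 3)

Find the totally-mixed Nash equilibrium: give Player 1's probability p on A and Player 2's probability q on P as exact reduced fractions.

p=1/3, q=1/8

P1 indiff ⇒ q·2+(1-q)·9 = q·9+(1-q)·8 ⇒ q(-7) = (1-q)(-1) ⇒ q = 1/8
P2 indiff ⇒ p·9+(1-p)·1 = p·5+(1-p)·3 ⇒ p(4) = (1-p)(2) ⇒ p = 1/3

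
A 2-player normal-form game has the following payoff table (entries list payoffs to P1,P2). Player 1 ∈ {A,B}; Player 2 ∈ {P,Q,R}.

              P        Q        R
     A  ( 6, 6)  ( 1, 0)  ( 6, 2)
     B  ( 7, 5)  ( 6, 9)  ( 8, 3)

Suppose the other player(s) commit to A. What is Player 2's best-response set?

u_2(P vs A) = 6
u_2(Q vs A) = 0
u_2(R vs A) = 2
max payoff 6 at {P}

argmax u_2 = {P}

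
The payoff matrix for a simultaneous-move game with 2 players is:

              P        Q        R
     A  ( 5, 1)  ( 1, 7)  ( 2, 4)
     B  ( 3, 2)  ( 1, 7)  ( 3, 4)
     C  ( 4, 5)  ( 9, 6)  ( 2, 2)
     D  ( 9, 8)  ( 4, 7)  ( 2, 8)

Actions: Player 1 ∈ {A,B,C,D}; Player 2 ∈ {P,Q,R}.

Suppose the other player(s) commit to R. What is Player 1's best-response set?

u_1(A vs R) = 2
u_1(B vs R) = 3
u_1(C vs R) = 2
u_1(D vs R) = 2
max payoff 3 at {B}

BR_1 = {B}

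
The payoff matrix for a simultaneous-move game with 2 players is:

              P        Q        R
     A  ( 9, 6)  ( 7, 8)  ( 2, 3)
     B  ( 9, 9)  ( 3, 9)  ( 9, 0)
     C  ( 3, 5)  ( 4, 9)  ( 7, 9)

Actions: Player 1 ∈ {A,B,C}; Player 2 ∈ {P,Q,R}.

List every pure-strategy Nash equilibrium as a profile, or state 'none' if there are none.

(A,P): not NE [P2→Q gives 8>6]
(A,Q): NE
(A,R): not NE [P1→B gives 9>2; P2→Q gives 8>3]
(B,P): NE
(B,Q): not NE [P1→A gives 7>3]
(B,R): not NE [P2→Q gives 9>0]
(C,P): not NE [P1→B gives 9>3; P2→R gives 9>5]
(C,Q): not NE [P1→A gives 7>4]
(C,R): not NE [P1→B gives 9>7]

PSNE = {(A,Q), (B,P)}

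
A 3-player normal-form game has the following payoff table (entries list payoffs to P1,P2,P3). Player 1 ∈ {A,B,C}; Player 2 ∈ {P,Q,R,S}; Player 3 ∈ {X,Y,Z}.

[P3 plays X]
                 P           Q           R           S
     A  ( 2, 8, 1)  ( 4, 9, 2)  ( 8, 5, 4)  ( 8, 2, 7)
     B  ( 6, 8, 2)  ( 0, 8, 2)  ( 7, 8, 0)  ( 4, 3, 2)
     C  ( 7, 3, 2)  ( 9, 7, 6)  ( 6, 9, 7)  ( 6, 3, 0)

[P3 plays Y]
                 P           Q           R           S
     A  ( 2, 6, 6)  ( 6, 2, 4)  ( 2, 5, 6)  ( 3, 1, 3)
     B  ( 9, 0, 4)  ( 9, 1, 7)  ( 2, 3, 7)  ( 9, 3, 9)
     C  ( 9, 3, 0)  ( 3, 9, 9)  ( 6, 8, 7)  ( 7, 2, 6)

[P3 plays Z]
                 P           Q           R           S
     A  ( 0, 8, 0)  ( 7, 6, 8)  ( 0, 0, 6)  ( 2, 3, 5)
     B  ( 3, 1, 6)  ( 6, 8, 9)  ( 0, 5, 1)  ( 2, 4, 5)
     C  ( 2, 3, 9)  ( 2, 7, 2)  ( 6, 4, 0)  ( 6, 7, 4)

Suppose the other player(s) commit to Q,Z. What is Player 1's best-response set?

argmax u_1 = {A}

u_1(A vs Q,Z) = 7
u_1(B vs Q,Z) = 6
u_1(C vs Q,Z) = 2
max payoff 7 at {A}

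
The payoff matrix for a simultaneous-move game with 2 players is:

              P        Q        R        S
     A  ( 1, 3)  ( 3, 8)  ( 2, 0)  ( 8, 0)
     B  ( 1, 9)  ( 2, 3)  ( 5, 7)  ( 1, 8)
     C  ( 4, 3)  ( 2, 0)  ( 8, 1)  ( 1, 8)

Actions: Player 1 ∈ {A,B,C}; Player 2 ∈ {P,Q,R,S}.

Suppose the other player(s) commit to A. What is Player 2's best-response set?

BR_2 = {Q}

u_2(P vs A) = 3
u_2(Q vs A) = 8
u_2(R vs A) = 0
u_2(S vs A) = 0
max payoff 8 at {Q}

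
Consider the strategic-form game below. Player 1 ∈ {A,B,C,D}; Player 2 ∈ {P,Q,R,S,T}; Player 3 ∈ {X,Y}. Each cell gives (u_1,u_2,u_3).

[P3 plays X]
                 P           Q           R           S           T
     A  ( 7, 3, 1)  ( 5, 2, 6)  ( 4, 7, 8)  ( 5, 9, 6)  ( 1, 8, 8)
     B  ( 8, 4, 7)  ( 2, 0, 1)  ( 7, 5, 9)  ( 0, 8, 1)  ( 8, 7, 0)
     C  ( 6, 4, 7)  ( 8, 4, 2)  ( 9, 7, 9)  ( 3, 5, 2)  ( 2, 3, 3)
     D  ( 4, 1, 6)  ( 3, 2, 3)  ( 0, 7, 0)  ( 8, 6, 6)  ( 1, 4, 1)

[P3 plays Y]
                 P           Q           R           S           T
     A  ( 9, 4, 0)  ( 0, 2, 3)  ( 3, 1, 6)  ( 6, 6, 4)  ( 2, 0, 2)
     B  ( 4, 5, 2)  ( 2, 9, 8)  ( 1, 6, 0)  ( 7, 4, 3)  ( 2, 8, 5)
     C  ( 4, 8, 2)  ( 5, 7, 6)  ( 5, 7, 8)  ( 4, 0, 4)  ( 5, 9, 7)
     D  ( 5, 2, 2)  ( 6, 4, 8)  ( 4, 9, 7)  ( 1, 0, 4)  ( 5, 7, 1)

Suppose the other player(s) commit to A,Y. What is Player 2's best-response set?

P2 best: {S}

u_2(P vs A,Y) = 4
u_2(Q vs A,Y) = 2
u_2(R vs A,Y) = 1
u_2(S vs A,Y) = 6
u_2(T vs A,Y) = 0
max payoff 6 at {S}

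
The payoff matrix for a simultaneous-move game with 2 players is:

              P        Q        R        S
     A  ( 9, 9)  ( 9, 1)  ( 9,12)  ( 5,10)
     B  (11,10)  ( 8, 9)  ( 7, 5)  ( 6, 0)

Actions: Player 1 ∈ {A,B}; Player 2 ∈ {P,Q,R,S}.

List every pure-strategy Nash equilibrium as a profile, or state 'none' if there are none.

PSNE = {(A,R), (B,P)}

(A,P): not NE [P1→B gives 11>9; P2→R gives 12>9]
(A,Q): not NE [P2→R gives 12>1]
(A,R): NE
(A,S): not NE [P1→B gives 6>5; P2→R gives 12>10]
(B,P): NE
(B,Q): not NE [P1→A gives 9>8; P2→P gives 10>9]
(B,R): not NE [P1→A gives 9>7; P2→P gives 10>5]
(B,S): not NE [P2→P gives 10>0]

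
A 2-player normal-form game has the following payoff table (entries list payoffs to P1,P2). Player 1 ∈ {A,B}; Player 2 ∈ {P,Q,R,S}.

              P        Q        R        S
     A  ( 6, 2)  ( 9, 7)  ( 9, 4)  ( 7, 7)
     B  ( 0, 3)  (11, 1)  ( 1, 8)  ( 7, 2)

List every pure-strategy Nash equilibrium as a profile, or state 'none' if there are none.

NE set: (A,S)

(A,P): not NE [P2→S gives 7>2]
(A,Q): not NE [P1→B gives 11>9]
(A,R): not NE [P2→S gives 7>4]
(A,S): NE
(B,P): not NE [P1→A gives 6>0; P2→R gives 8>3]
(B,Q): not NE [P2→R gives 8>1]
(B,R): not NE [P1→A gives 9>1]
(B,S): not NE [P2→R gives 8>2]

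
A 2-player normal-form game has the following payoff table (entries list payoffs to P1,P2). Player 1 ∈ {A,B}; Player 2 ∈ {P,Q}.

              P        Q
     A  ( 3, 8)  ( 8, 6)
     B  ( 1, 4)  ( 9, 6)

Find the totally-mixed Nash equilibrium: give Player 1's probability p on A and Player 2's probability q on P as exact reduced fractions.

P1 indiff ⇒ q·3+(1-q)·8 = q·1+(1-q)·9 ⇒ q(2) = (1-q)(1) ⇒ q = 1/3
P2 indiff ⇒ p·8+(1-p)·4 = p·6+(1-p)·6 ⇒ p(2) = (1-p)(2) ⇒ p = 1/2

p=1/2, q=1/3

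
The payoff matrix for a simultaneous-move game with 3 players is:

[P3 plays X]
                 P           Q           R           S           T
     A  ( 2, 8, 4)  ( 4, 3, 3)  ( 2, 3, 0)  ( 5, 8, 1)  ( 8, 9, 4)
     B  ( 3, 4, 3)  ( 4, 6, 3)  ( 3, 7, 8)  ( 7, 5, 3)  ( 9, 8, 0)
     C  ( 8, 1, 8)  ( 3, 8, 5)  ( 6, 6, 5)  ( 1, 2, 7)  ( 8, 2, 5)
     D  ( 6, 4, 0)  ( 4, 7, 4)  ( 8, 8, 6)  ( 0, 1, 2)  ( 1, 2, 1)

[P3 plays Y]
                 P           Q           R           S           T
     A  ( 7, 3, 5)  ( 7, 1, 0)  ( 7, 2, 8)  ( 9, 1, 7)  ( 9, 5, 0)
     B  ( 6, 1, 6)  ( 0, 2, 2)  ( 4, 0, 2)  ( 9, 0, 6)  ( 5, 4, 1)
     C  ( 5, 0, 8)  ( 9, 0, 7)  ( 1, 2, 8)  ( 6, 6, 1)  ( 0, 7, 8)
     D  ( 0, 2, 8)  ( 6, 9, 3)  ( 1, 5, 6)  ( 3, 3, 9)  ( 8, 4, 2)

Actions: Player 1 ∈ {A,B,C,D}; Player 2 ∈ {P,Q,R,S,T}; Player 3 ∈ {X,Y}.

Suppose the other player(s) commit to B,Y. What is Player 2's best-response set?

P2 best: {T}

u_2(P vs B,Y) = 1
u_2(Q vs B,Y) = 2
u_2(R vs B,Y) = 0
u_2(S vs B,Y) = 0
u_2(T vs B,Y) = 4
max payoff 4 at {T}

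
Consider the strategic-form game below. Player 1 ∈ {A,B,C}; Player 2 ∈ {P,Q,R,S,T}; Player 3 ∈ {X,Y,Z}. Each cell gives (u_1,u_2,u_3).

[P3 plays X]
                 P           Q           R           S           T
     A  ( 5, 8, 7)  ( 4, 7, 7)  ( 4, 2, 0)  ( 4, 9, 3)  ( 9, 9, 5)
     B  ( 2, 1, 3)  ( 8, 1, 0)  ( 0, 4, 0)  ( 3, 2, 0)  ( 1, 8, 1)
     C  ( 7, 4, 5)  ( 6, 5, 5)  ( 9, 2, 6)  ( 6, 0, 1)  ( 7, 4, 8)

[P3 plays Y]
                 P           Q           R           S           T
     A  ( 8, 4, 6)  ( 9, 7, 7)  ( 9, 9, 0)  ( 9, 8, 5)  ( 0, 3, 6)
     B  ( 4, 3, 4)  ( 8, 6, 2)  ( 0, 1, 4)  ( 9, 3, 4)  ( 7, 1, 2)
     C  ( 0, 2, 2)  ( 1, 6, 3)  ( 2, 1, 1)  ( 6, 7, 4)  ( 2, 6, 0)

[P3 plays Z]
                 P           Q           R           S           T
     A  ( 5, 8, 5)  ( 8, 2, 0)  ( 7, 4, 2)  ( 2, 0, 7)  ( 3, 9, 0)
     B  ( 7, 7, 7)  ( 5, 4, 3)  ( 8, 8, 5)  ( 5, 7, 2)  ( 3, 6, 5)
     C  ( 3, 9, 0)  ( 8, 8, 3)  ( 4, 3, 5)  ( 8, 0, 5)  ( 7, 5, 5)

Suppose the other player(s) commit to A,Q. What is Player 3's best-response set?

argmax u_3 = {X,Y}

u_3(X vs A,Q) = 7
u_3(Y vs A,Q) = 7
u_3(Z vs A,Q) = 0
max payoff 7 at {X,Y}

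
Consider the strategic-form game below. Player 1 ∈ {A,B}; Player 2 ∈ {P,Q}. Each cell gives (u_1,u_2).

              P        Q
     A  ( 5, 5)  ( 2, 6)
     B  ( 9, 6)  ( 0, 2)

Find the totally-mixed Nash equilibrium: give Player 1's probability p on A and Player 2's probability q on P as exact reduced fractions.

P1 mixes 4/5 on A; P2 mixes 1/3 on P

P1 indiff ⇒ q·5+(1-q)·2 = q·9+(1-q)·0 ⇒ q(-4) = (1-q)(-2) ⇒ q = 1/3
P2 indiff ⇒ p·5+(1-p)·6 = p·6+(1-p)·2 ⇒ p(-1) = (1-p)(-4) ⇒ p = 4/5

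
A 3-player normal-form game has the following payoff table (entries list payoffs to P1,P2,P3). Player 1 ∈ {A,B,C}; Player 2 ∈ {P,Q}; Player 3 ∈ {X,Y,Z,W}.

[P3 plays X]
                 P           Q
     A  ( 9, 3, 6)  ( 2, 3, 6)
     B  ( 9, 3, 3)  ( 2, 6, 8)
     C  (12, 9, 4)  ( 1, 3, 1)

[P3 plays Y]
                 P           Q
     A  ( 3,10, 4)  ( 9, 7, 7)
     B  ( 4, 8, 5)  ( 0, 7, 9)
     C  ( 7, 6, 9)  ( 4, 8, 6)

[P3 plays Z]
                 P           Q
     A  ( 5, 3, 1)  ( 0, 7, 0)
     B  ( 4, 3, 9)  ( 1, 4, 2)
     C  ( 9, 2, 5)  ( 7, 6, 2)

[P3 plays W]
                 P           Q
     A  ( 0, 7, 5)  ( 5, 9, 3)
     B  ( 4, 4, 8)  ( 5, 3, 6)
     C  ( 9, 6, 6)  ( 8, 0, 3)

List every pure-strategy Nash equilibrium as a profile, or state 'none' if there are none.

(A,P,X): not NE [P1→C gives 12>9]
(A,P,Y): not NE [P1→C gives 7>3; P3→X gives 6>4]
(A,P,Z): not NE [P1→C gives 9>5; P2→Q gives 7>3; P3→X gives 6>1]
(A,P,W): not NE [P1→C gives 9>0; P2→Q gives 9>7; P3→X gives 6>5]
(A,Q,X): not NE [P3→Y gives 7>6]
(A,Q,Y): not NE [P2→P gives 10>7]
(A,Q,Z): not NE [P1→C gives 7>0; P3→Y gives 7>0]
(A,Q,W): not NE [P1→C gives 8>5; P3→Y gives 7>3]
(B,P,X): not NE [P1→C gives 12>9; P2→Q gives 6>3; P3→Z gives 9>3]
(B,P,Y): not NE [P1→C gives 7>4; P3→Z gives 9>5]
(B,P,Z): not NE [P1→C gives 9>4; P2→Q gives 4>3]
(B,P,W): not NE [P1→C gives 9>4; P3→Z gives 9>8]
(B,Q,X): not NE [P3→Y gives 9>8]
(B,Q,Y): not NE [P1→A gives 9>0; P2→P gives 8>7]
(B,Q,Z): not NE [P1→C gives 7>1; P3→Y gives 9>2]
(B,Q,W): not NE [P1→C gives 8>5; P2→P gives 4>3; P3→Y gives 9>6]
(C,P,X): not NE [P3→Y gives 9>4]
(C,P,Y): not NE [P2→Q gives 8>6]
(C,P,Z): not NE [P2→Q gives 6>2; P3→Y gives 9>5]
(C,P,W): not NE [P3→Y gives 9>6]
(C,Q,X): not NE [P1→B gives 2>1; P2→P gives 9>3; P3→Y gives 6>1]
(C,Q,Y): not NE [P1→A gives 9>4]
(C,Q,Z): not NE [P3→Y gives 6>2]
(C,Q,W): not NE [P2→P gives 6>0; P3→Y gives 6>3]

No pure NE.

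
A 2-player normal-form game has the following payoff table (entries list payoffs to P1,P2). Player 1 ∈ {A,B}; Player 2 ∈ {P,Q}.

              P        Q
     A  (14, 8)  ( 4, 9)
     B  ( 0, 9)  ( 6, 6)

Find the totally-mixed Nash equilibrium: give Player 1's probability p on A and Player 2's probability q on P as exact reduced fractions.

P1 indiff ⇒ q·14+(1-q)·4 = q·0+(1-q)·6 ⇒ q(14) = (1-q)(2) ⇒ q = 1/8
P2 indiff ⇒ p·8+(1-p)·9 = p·9+(1-p)·6 ⇒ p(-1) = (1-p)(-3) ⇒ p = 3/4

p=3/4, q=1/8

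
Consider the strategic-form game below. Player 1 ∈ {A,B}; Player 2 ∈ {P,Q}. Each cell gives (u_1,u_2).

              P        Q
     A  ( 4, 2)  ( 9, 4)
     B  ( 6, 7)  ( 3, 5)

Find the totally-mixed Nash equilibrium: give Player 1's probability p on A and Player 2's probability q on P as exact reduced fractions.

P1 indiff ⇒ q·4+(1-q)·9 = q·6+(1-q)·3 ⇒ q(-2) = (1-q)(-6) ⇒ q = 3/4
P2 indiff ⇒ p·2+(1-p)·7 = p·4+(1-p)·5 ⇒ p(-2) = (1-p)(-2) ⇒ p = 1/2

p=1/2, q=3/4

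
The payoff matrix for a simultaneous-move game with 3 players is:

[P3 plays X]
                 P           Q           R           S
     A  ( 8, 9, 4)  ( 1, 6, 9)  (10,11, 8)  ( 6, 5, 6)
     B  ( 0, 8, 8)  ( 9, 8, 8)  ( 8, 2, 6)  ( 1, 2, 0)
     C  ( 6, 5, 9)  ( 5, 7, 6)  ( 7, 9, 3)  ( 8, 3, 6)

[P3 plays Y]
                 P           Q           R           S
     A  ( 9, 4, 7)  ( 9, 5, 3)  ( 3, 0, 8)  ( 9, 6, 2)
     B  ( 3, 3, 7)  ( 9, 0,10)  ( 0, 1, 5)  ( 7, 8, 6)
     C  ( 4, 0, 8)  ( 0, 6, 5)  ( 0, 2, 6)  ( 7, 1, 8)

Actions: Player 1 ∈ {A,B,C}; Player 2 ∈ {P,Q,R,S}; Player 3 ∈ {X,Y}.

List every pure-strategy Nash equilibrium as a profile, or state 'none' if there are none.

Nash profiles: (A,R,X)

(A,P,X): not NE [P2→R gives 11>9; P3→Y gives 7>4]
(A,P,Y): not NE [P2→S gives 6>4]
(A,Q,X): not NE [P1→B gives 9>1; P2→R gives 11>6]
(A,Q,Y): not NE [P2→S gives 6>5; P3→X gives 9>3]
(A,R,X): NE
(A,R,Y): not NE [P2→S gives 6>0]
(A,S,X): not NE [P1→C gives 8>6; P2→R gives 11>5]
(A,S,Y): not NE [P3→X gives 6>2]
(B,P,X): not NE [P1→A gives 8>0]
(B,P,Y): not NE [P1→A gives 9>3; P2→S gives 8>3; P3→X gives 8>7]
(B,Q,X): not NE [P3→Y gives 10>8]
(B,Q,Y): not NE [P2→S gives 8>0]
(B,R,X): not NE [P1→A gives 10>8; P2→Q gives 8>2]
(B,R,Y): not NE [P1→A gives 3>0; P2→S gives 8>1; P3→X gives 6>5]
(B,S,X): not NE [P1→C gives 8>1; P2→Q gives 8>2; P3→Y gives 6>0]
(B,S,Y): not NE [P1→A gives 9>7]
(C,P,X): not NE [P1→A gives 8>6; P2→R gives 9>5]
(C,P,Y): not NE [P1→A gives 9>4; P2→Q gives 6>0; P3→X gives 9>8]
(C,Q,X): not NE [P1→B gives 9>5; P2→R gives 9>7]
(C,Q,Y): not NE [P1→B gives 9>0; P3→X gives 6>5]
(C,R,X): not NE [P1→A gives 10>7; P3→Y gives 6>3]
(C,R,Y): not NE [P1→A gives 3>0; P2→Q gives 6>2]
(C,S,X): not NE [P2→R gives 9>3; P3→Y gives 8>6]
(C,S,Y): not NE [P1→A gives 9>7; P2→Q gives 6>1]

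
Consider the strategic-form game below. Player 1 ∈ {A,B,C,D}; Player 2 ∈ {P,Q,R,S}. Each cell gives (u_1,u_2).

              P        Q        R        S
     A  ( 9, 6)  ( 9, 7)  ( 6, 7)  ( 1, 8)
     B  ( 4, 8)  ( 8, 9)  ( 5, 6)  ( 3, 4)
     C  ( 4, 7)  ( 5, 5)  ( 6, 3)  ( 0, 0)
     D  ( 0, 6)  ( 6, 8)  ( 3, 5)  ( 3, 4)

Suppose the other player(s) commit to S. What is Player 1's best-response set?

argmax u_1 = {B,D}

u_1(A vs S) = 1
u_1(B vs S) = 3
u_1(C vs S) = 0
u_1(D vs S) = 3
max payoff 3 at {B,D}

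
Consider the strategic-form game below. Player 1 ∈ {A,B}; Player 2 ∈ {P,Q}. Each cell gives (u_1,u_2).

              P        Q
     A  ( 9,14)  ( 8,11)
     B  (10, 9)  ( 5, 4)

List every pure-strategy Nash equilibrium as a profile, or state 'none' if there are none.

PSNE = {(B,P)}

(A,P): not NE [P1→B gives 10>9]
(A,Q): not NE [P2→P gives 14>11]
(B,P): NE
(B,Q): not NE [P1→A gives 8>5; P2→P gives 9>4]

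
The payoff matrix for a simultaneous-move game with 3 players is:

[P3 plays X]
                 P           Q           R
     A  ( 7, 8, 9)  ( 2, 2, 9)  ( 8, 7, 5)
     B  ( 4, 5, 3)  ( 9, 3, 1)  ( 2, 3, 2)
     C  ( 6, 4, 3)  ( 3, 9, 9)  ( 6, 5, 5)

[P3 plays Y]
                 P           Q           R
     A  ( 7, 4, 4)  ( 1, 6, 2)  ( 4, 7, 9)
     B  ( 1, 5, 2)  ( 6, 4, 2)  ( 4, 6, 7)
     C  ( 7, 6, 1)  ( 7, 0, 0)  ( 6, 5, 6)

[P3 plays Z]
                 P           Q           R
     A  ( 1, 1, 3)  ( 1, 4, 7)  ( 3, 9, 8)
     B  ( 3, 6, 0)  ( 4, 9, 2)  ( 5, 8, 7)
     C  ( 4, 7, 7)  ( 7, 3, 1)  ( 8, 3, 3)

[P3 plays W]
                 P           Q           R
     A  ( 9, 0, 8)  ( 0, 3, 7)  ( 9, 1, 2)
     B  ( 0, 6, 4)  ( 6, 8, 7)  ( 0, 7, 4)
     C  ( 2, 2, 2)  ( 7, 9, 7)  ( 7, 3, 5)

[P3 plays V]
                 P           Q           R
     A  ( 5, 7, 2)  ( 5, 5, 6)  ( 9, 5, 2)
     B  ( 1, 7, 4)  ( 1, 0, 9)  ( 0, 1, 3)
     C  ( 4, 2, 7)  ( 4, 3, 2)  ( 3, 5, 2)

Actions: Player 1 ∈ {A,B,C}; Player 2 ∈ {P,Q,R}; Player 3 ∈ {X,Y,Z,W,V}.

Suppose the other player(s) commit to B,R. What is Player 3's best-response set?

u_3(X vs B,R) = 2
u_3(Y vs B,R) = 7
u_3(Z vs B,R) = 7
u_3(W vs B,R) = 4
u_3(V vs B,R) = 3
max payoff 7 at {Y,Z}

BR_3 = {Y,Z}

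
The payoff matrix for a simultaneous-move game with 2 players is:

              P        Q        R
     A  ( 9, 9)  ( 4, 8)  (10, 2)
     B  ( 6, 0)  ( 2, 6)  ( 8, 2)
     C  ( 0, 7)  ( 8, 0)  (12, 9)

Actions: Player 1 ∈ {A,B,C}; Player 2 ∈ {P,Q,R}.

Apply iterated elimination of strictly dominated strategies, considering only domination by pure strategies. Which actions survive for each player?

Survivors P1:{A,C} P2:{P,R}

P1 drop B (A beats it: P:9>6 Q:4>2 R:10>8)
P2 drop Q (P beats it: A:9>8 C:7>0)
P1→{A,C} P2→{P,R}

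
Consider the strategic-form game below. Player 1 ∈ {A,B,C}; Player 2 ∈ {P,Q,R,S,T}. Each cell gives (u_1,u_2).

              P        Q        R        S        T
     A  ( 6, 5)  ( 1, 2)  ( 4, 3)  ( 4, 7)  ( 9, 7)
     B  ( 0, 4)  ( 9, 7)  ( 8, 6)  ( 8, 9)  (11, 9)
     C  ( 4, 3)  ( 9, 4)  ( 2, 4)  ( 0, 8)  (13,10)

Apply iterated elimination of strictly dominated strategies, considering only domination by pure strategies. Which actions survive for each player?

P2 drop P (S beats it: A:7>5 B:9>4 C:8>3)
P1 drop A (B beats it: Q:9>1 R:8>4 S:8>4 T:11>9)
P2 drop Q (S beats it: B:9>7 C:8>4)
P2 drop R (S beats it: B:9>6 C:8>4)
P1→{B,C} P2→{S,T}

Survivors P1:{B,C} P2:{S,T}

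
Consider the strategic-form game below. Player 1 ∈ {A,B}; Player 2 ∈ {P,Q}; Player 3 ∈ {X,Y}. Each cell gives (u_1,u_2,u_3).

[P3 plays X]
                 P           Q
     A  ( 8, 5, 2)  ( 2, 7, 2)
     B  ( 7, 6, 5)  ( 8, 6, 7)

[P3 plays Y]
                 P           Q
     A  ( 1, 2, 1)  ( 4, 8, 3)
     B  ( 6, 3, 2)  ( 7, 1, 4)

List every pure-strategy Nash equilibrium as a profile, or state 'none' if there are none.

NE set: (B,Q,X)

(A,P,X): not NE [P2→Q gives 7>5]
(A,P,Y): not NE [P1→B gives 6>1; P2→Q gives 8>2; P3→X gives 2>1]
(A,Q,X): not NE [P1→B gives 8>2; P3→Y gives 3>2]
(A,Q,Y): not NE [P1→B gives 7>4]
(B,P,X): not NE [P1→A gives 8>7]
(B,P,Y): not NE [P3→X gives 5>2]
(B,Q,X): NE
(B,Q,Y): not NE [P2→P gives 3>1; P3→X gives 7>4]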